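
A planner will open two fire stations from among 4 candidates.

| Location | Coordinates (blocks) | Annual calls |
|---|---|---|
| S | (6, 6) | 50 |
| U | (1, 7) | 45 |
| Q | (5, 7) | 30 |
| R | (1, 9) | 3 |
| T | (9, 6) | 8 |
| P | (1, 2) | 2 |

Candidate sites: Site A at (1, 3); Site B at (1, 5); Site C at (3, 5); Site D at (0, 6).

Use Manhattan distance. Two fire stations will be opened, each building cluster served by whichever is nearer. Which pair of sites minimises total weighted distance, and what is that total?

Evaluate every pair (each demand assigned to the nearer of the two):
  {Site B, Site C}: total = 484
  {Site C, Site D}: total = 488
  {Site A, Site C}: total = 576
  {Site A, Site B}: total = 656
  {Site A, Site D}: total = 656
  {Site B, Site D}: total = 660
Best pair: {Site B, Site C} with total 484.

{Site B, Site C}, total 484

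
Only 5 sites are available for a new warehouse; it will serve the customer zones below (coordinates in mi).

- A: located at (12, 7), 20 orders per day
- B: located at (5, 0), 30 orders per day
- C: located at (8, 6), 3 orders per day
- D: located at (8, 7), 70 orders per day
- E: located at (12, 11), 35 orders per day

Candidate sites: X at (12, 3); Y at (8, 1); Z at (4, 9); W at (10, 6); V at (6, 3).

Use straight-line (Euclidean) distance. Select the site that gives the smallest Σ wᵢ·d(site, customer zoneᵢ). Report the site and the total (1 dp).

Total weighted distance at each candidate:
  X (12, 3): total = 999.5
  Y (8, 1): total = 1051.1
  Z (4, 9): total = 1053.3
  W (10, 6): total = 630.0
  V (6, 3): total = 913.0
Minimum is at W with total 630.0 mi.

W, total 630.0 mi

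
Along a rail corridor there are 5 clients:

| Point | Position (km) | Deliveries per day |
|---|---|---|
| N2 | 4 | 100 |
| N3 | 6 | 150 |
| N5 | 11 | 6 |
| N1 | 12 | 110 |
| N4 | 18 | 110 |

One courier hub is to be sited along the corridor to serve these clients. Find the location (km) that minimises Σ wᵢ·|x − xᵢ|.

x = 6

For a sum of weighted absolute distances on a line, the optimum is the weighted median (not the mean). Total weight W = 476; half-weight = 238.
Sort by position and accumulate weight:
  km 4 (N2, w=100) → cum 100
  km 6 (N3, w=150) → cum 250  ≥ 238 → median here
  km 11 (N5, w=6) → cum 256
  km 12 (N1, w=110) → cum 366
  km 18 (N4, w=110) → cum 476
Optimal location: km 6.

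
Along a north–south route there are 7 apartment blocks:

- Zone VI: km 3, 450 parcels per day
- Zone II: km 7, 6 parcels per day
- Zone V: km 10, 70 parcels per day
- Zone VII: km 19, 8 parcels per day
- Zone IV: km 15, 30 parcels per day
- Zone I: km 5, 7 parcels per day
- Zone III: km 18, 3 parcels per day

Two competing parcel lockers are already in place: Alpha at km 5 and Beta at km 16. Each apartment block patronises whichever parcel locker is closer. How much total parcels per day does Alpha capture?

533

The indifferent point is the midpoint (5+16)/2 = 10.5; apartment blocks left of it (closer to Alpha at 5) go to Alpha, those right go to Beta.
  Zone VI at 3 (w=450) → Alpha
  Zone I at 5 (w=7) → Alpha
  Zone II at 7 (w=6) → Alpha
  Zone V at 10 (w=70) → Alpha
  Zone IV at 15 (w=30) → Beta
  Zone III at 18 (w=3) → Beta
  Zone VII at 19 (w=8) → Beta
Alpha captures 533; Beta captures 41.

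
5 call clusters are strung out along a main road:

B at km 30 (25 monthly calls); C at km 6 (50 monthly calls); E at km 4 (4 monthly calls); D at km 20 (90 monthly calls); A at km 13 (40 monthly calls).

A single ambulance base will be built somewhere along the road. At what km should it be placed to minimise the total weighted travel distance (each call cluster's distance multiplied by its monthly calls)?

For a sum of weighted absolute distances on a line, the optimum is the weighted median (not the mean). Total weight W = 209; half-weight = 104.5.
Sort by position and accumulate weight:
  km 4 (E, w=4) → cum 4
  km 6 (C, w=50) → cum 54
  km 13 (A, w=40) → cum 94
  km 20 (D, w=90) → cum 184  ≥ 104.5 → median here
  km 30 (B, w=25) → cum 209
Optimal location: km 20.

x = 20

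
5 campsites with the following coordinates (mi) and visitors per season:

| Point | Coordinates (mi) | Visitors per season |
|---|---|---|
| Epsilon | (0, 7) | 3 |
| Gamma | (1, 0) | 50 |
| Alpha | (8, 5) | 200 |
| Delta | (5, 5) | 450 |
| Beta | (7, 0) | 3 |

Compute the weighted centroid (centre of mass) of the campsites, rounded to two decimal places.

The minimiser of Σwᵢ‖p−pᵢ‖² is the weighted centroid p* = (Σwᵢpᵢ)/(Σwᵢ).
Σwᵢ = 706.
Σwᵢxᵢ = 3·0 + 50·1 + 200·8 + 450·5 + 3·7 = 3921.
Σwᵢyᵢ = 3·7 + 50·0 + 200·5 + 450·5 + 3·0 = 3271.
x* = 3921/706 = 5.55, y* = 3271/706 = 4.63.

(5.55, 4.63)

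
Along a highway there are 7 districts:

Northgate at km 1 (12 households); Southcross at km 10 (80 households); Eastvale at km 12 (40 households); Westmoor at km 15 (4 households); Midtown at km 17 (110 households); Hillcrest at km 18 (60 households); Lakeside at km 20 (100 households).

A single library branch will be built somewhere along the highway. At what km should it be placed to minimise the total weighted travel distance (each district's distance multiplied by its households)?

x = 17

For a sum of weighted absolute distances on a line, the optimum is the weighted median (not the mean). Total weight W = 406; half-weight = 203.
Sort by position and accumulate weight:
  km 1 (Northgate, w=12) → cum 12
  km 10 (Southcross, w=80) → cum 92
  km 12 (Eastvale, w=40) → cum 132
  km 15 (Westmoor, w=4) → cum 136
  km 17 (Midtown, w=110) → cum 246  ≥ 203 → median here
  km 18 (Hillcrest, w=60) → cum 306
  km 20 (Lakeside, w=100) → cum 406
Optimal location: km 17.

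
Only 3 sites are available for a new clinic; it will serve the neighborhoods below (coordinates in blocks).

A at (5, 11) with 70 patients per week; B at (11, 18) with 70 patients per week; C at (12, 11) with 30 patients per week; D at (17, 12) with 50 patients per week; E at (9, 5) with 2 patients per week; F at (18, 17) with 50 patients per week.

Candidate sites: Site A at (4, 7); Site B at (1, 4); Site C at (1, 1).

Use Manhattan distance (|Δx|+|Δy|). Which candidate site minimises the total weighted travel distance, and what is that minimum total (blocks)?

Site A, total 4084 blocks

Total weighted distance at each candidate:
  Site A (4, 7): total = 4084
  Site B (1, 4): total = 5708
  Site C (1, 1): total = 6524
Minimum is at Site A with total 4084 blocks.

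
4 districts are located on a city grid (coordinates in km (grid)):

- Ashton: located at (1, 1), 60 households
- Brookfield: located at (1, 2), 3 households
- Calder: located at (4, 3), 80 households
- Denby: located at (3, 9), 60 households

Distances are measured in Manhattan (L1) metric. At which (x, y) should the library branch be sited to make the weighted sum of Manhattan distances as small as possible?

(3, 3)

Manhattan distance separates: Σwᵢ(|x−xᵢ|+|y−yᵢ|) = Σwᵢ|x−xᵢ| + Σwᵢ|y−yᵢ|, so x and y are optimised independently as 1-D weighted medians.
Total weight W = 203; half = 101.5.
x-coordinate, sorted with cumulative weight:
  x=1 (Ashton, w=60) cum 60
  x=1 (Brookfield, w=3) cum 63
  x=3 (Denby, w=60) cum 123  ← median
  x=4 (Calder, w=80) cum 203
⇒ x* = 3
y-coordinate, sorted with cumulative weight:
  y=1 (Ashton, w=60) cum 60
  y=2 (Brookfield, w=3) cum 63
  y=3 (Calder, w=80) cum 143  ← median
  y=9 (Denby, w=60) cum 203
⇒ y* = 3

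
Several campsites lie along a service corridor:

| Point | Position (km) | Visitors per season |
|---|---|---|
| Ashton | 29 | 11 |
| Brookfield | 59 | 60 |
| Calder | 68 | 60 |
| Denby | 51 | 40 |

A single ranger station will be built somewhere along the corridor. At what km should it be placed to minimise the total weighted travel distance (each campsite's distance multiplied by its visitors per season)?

For a sum of weighted absolute distances on a line, the optimum is the weighted median (not the mean). Total weight W = 171; half-weight = 85.5.
Sort by position and accumulate weight:
  km 29 (Ashton, w=11) → cum 11
  km 51 (Denby, w=40) → cum 51
  km 59 (Brookfield, w=60) → cum 111  ≥ 85.5 → median here
  km 68 (Calder, w=60) → cum 171
Optimal location: km 59.

x = 59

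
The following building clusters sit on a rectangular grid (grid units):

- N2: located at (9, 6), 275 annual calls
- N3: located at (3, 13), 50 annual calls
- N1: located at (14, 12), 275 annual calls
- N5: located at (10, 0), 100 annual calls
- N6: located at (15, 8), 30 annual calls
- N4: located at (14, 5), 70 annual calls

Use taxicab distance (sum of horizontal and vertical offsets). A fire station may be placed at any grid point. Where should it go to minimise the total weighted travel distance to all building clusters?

Manhattan distance separates: Σwᵢ(|x−xᵢ|+|y−yᵢ|) = Σwᵢ|x−xᵢ| + Σwᵢ|y−yᵢ|, so x and y are optimised independently as 1-D weighted medians.
Total weight W = 800; half = 400.
x-coordinate, sorted with cumulative weight:
  x=3 (N3, w=50) cum 50
  x=9 (N2, w=275) cum 325
  x=10 (N5, w=100) cum 425  ← median
  x=14 (N1, w=275) cum 700
  x=14 (N4, w=70) cum 770
  x=15 (N6, w=30) cum 800
⇒ x* = 10
y-coordinate, sorted with cumulative weight:
  y=0 (N5, w=100) cum 100
  y=5 (N4, w=70) cum 170
  y=6 (N2, w=275) cum 445  ← median
  y=8 (N6, w=30) cum 475
  y=12 (N1, w=275) cum 750
  y=13 (N3, w=50) cum 800
⇒ y* = 6

(10, 6)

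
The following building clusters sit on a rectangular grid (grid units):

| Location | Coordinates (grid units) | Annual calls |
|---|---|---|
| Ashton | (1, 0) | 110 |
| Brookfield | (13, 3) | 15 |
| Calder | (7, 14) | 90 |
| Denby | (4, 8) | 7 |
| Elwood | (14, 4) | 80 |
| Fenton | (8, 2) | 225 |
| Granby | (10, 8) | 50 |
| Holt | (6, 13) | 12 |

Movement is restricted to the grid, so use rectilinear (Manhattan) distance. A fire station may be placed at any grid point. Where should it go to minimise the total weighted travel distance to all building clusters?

(8, 2)

Manhattan distance separates: Σwᵢ(|x−xᵢ|+|y−yᵢ|) = Σwᵢ|x−xᵢ| + Σwᵢ|y−yᵢ|, so x and y are optimised independently as 1-D weighted medians.
Total weight W = 589; half = 294.5.
x-coordinate, sorted with cumulative weight:
  x=1 (Ashton, w=110) cum 110
  x=4 (Denby, w=7) cum 117
  x=6 (Holt, w=12) cum 129
  x=7 (Calder, w=90) cum 219
  x=8 (Fenton, w=225) cum 444  ← median
  x=10 (Granby, w=50) cum 494
  x=13 (Brookfield, w=15) cum 509
  x=14 (Elwood, w=80) cum 589
⇒ x* = 8
y-coordinate, sorted with cumulative weight:
  y=0 (Ashton, w=110) cum 110
  y=2 (Fenton, w=225) cum 335  ← median
  y=3 (Brookfield, w=15) cum 350
  y=4 (Elwood, w=80) cum 430
  y=8 (Denby, w=7) cum 437
  y=8 (Granby, w=50) cum 487
  y=13 (Holt, w=12) cum 499
  y=14 (Calder, w=90) cum 589
⇒ y* = 2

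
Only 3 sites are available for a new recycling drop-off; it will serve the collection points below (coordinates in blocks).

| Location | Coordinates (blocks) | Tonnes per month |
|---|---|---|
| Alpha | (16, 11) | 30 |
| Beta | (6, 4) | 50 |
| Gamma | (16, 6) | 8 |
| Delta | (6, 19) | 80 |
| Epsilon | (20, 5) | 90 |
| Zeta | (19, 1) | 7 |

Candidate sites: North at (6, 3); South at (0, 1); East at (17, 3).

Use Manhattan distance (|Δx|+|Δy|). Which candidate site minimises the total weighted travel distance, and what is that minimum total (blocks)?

Total weighted distance at each candidate:
  North (6, 3): total = 3519
  South (0, 1): total = 5611
  East (17, 3): total = 3540
Minimum is at North with total 3519 blocks.

North, total 3519 blocks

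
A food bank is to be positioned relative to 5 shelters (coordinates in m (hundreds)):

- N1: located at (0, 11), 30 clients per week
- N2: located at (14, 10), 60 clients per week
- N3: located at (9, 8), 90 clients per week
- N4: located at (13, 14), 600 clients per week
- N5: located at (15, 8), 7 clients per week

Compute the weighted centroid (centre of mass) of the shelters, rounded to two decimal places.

(12.14, 12.84)

The minimiser of Σwᵢ‖p−pᵢ‖² is the weighted centroid p* = (Σwᵢpᵢ)/(Σwᵢ).
Σwᵢ = 787.
Σwᵢxᵢ = 30·0 + 60·14 + 90·9 + 600·13 + 7·15 = 9555.
Σwᵢyᵢ = 30·11 + 60·10 + 90·8 + 600·14 + 7·8 = 10106.
x* = 9555/787 = 12.14, y* = 10106/787 = 12.84.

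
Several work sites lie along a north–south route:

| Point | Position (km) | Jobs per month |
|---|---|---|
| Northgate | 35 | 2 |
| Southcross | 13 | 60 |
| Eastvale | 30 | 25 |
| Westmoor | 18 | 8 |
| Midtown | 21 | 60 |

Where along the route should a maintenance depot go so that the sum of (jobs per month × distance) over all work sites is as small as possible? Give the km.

For a sum of weighted absolute distances on a line, the optimum is the weighted median (not the mean). Total weight W = 155; half-weight = 77.5.
Sort by position and accumulate weight:
  km 13 (Southcross, w=60) → cum 60
  km 18 (Westmoor, w=8) → cum 68
  km 21 (Midtown, w=60) → cum 128  ≥ 77.5 → median here
  km 30 (Eastvale, w=25) → cum 153
  km 35 (Northgate, w=2) → cum 155
Optimal location: km 21.

x = 21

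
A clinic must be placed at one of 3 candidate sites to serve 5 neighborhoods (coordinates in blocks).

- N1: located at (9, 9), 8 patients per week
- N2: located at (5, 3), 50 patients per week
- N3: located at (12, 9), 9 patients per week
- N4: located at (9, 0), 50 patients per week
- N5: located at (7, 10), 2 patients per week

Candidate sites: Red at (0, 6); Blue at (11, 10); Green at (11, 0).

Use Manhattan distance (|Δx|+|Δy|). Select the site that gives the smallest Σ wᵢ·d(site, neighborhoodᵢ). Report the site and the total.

Total weighted distance at each candidate:
  Red (0, 6): total = 1403
  Blue (11, 10): total = 1300
  Green (11, 0): total = 756
Minimum is at Green with total 756 blocks.

Green, total 756 blocks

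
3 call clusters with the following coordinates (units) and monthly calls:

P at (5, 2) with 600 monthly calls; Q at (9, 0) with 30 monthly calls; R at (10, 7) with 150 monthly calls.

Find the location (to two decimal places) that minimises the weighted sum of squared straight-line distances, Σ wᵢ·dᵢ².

(6.12, 2.88)

The minimiser of Σwᵢ‖p−pᵢ‖² is the weighted centroid p* = (Σwᵢpᵢ)/(Σwᵢ).
Σwᵢ = 780.
Σwᵢxᵢ = 600·5 + 30·9 + 150·10 = 4770.
Σwᵢyᵢ = 600·2 + 30·0 + 150·7 = 2250.
x* = 4770/780 = 6.12, y* = 2250/780 = 2.88.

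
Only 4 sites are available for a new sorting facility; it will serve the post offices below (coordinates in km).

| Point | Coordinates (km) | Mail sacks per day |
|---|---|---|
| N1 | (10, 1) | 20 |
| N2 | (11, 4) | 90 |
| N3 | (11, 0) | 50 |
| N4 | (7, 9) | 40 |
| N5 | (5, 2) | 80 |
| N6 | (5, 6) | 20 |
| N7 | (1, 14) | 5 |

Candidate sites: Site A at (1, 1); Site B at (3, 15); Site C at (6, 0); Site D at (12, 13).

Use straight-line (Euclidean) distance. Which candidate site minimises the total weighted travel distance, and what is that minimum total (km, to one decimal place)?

Total weighted distance at each candidate:
  Site A (1, 1): total = 2545.0
  Site B (3, 15): total = 3923.4
  Site C (6, 0): total = 1645.8
  Site D (12, 13): total = 3262.6
Minimum is at Site C with total 1645.8 km.

Site C, total 1645.8 km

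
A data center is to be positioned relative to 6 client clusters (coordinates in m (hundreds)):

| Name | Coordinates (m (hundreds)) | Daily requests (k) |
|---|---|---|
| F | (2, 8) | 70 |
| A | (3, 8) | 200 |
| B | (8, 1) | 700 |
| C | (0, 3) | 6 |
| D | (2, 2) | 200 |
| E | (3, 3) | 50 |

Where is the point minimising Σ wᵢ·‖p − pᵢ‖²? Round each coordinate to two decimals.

(5.62, 2.80)

The minimiser of Σwᵢ‖p−pᵢ‖² is the weighted centroid p* = (Σwᵢpᵢ)/(Σwᵢ).
Σwᵢ = 1226.
Σwᵢxᵢ = 70·2 + 200·3 + 700·8 + 6·0 + 200·2 + 50·3 = 6890.
Σwᵢyᵢ = 70·8 + 200·8 + 700·1 + 6·3 + 200·2 + 50·3 = 3428.
x* = 6890/1226 = 5.62, y* = 3428/1226 = 2.80.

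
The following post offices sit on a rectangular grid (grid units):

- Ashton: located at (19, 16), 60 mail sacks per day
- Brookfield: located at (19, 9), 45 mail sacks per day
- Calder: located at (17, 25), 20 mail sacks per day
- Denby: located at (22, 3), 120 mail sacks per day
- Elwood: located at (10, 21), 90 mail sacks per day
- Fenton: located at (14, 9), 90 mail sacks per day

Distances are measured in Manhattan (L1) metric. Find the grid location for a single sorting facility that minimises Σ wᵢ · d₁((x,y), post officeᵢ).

(19, 9)

Manhattan distance separates: Σwᵢ(|x−xᵢ|+|y−yᵢ|) = Σwᵢ|x−xᵢ| + Σwᵢ|y−yᵢ|, so x and y are optimised independently as 1-D weighted medians.
Total weight W = 425; half = 212.5.
x-coordinate, sorted with cumulative weight:
  x=10 (Elwood, w=90) cum 90
  x=14 (Fenton, w=90) cum 180
  x=17 (Calder, w=20) cum 200
  x=19 (Ashton, w=60) cum 260  ← median
  x=19 (Brookfield, w=45) cum 305
  x=22 (Denby, w=120) cum 425
⇒ x* = 19
y-coordinate, sorted with cumulative weight:
  y=3 (Denby, w=120) cum 120
  y=9 (Brookfield, w=45) cum 165
  y=9 (Fenton, w=90) cum 255  ← median
  y=16 (Ashton, w=60) cum 315
  y=21 (Elwood, w=90) cum 405
  y=25 (Calder, w=20) cum 425
⇒ y* = 9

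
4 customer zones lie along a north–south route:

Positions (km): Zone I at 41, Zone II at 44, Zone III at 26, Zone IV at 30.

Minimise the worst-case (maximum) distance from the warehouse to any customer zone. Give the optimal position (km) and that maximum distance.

The 1-center on a line is the midpoint of the two extreme points: leftmost at 26, rightmost at 44.
Optimal location = (26 + 44)/2 = 35; maximum distance = (44 − 26)/2 = 9.

location 35, max distance 9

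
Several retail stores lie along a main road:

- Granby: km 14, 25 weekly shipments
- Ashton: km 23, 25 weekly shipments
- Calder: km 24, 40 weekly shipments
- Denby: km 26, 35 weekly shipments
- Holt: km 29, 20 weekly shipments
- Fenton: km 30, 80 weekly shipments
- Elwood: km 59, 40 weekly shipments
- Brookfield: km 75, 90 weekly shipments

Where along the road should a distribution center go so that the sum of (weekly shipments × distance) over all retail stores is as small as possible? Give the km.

For a sum of weighted absolute distances on a line, the optimum is the weighted median (not the mean). Total weight W = 355; half-weight = 177.5.
Sort by position and accumulate weight:
  km 14 (Granby, w=25) → cum 25
  km 23 (Ashton, w=25) → cum 50
  km 24 (Calder, w=40) → cum 90
  km 26 (Denby, w=35) → cum 125
  km 29 (Holt, w=20) → cum 145
  km 30 (Fenton, w=80) → cum 225  ≥ 177.5 → median here
  km 59 (Elwood, w=40) → cum 265
  km 75 (Brookfield, w=90) → cum 355
Optimal location: km 30.

x = 30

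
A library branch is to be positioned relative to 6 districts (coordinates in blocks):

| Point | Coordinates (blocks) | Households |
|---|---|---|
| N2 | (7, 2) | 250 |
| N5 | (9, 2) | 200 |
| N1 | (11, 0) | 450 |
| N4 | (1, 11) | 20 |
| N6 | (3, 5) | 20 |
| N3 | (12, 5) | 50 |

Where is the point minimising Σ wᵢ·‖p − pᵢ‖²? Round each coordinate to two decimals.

(9.27, 1.48)

The minimiser of Σwᵢ‖p−pᵢ‖² is the weighted centroid p* = (Σwᵢpᵢ)/(Σwᵢ).
Σwᵢ = 990.
Σwᵢxᵢ = 250·7 + 200·9 + 450·11 + 20·1 + 20·3 + 50·12 = 9180.
Σwᵢyᵢ = 250·2 + 200·2 + 450·0 + 20·11 + 20·5 + 50·5 = 1470.
x* = 9180/990 = 9.27, y* = 1470/990 = 1.48.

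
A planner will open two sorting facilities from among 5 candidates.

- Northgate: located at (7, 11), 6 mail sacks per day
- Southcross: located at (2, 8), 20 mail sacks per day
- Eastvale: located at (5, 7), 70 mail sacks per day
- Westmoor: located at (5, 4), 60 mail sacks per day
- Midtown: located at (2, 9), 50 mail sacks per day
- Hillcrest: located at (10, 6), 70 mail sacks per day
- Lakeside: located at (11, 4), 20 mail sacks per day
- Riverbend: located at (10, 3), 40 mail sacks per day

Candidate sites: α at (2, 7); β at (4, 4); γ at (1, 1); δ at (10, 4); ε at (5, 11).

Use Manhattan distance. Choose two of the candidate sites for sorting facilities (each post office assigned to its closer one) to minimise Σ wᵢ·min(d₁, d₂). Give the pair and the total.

{α, δ}, total 884

Evaluate every pair (each demand assigned to the nearer of the two):
  {α, δ}: total = 884
  {β, δ}: total = 1070
  {δ, ε}: total = 1162
  {α, β}: total = 1424
  {β, ε}: total = 1702
  {γ, δ}: total = 1730
  {β, γ}: total = 1850
  {α, ε}: total = 2052
  {α, γ}: total = 2054
  {γ, ε}: total = 2482
Best pair: {α, δ} with total 884.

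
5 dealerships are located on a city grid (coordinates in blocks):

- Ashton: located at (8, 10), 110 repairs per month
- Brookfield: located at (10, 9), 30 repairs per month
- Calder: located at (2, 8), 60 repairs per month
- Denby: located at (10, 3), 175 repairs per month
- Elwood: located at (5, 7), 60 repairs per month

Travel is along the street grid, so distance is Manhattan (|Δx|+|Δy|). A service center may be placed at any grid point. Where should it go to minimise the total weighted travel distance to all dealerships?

(8, 7)

Manhattan distance separates: Σwᵢ(|x−xᵢ|+|y−yᵢ|) = Σwᵢ|x−xᵢ| + Σwᵢ|y−yᵢ|, so x and y are optimised independently as 1-D weighted medians.
Total weight W = 435; half = 217.5.
x-coordinate, sorted with cumulative weight:
  x=2 (Calder, w=60) cum 60
  x=5 (Elwood, w=60) cum 120
  x=8 (Ashton, w=110) cum 230  ← median
  x=10 (Brookfield, w=30) cum 260
  x=10 (Denby, w=175) cum 435
⇒ x* = 8
y-coordinate, sorted with cumulative weight:
  y=3 (Denby, w=175) cum 175
  y=7 (Elwood, w=60) cum 235  ← median
  y=8 (Calder, w=60) cum 295
  y=9 (Brookfield, w=30) cum 325
  y=10 (Ashton, w=110) cum 435
⇒ y* = 7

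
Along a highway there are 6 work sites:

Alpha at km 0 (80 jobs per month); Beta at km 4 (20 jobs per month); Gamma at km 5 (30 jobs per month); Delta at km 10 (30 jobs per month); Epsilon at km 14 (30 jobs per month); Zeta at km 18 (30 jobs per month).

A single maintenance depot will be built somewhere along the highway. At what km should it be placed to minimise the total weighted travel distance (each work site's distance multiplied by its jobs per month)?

For a sum of weighted absolute distances on a line, the optimum is the weighted median (not the mean). Total weight W = 220; half-weight = 110.
Sort by position and accumulate weight:
  km 0 (Alpha, w=80) → cum 80
  km 4 (Beta, w=20) → cum 100
  km 5 (Gamma, w=30) → cum 130  ≥ 110 → median here
  km 10 (Delta, w=30) → cum 160
  km 14 (Epsilon, w=30) → cum 190
  km 18 (Zeta, w=30) → cum 220
Optimal location: km 5.

x = 5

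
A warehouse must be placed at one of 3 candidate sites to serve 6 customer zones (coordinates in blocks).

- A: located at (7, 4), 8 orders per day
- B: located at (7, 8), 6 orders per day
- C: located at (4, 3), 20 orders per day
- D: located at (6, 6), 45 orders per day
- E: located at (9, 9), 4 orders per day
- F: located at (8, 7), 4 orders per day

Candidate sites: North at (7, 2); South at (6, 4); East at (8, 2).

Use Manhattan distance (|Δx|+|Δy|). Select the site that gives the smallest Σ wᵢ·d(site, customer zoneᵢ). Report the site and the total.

Total weighted distance at each candidate:
  North (7, 2): total = 417
  South (6, 4): total = 240
  East (8, 2): total = 488
Minimum is at South with total 240 blocks.

South, total 240 blocks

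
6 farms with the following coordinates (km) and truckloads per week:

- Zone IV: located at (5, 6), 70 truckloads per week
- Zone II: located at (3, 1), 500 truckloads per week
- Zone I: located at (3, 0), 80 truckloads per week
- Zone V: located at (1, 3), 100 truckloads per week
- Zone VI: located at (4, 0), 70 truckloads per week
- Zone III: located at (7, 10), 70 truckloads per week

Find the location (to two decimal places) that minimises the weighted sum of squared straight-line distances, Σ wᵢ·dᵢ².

(3.33, 2.16)

The minimiser of Σwᵢ‖p−pᵢ‖² is the weighted centroid p* = (Σwᵢpᵢ)/(Σwᵢ).
Σwᵢ = 890.
Σwᵢxᵢ = 70·5 + 500·3 + 80·3 + 100·1 + 70·4 + 70·7 = 2960.
Σwᵢyᵢ = 70·6 + 500·1 + 80·0 + 100·3 + 70·0 + 70·10 = 1920.
x* = 2960/890 = 3.33, y* = 1920/890 = 2.16.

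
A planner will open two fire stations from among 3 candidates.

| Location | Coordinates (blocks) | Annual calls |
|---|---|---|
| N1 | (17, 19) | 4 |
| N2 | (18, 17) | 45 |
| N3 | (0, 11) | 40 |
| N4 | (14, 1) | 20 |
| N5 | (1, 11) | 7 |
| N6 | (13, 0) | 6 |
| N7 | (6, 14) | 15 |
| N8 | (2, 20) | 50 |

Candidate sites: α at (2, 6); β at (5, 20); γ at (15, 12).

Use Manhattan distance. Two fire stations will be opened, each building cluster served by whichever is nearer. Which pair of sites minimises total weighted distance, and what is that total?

{β, γ}, total 1626

Evaluate every pair (each demand assigned to the nearer of the two):
  {β, γ}: total = 1626
  {α, β}: total = 1791
  {α, γ}: total = 1907
Best pair: {β, γ} with total 1626.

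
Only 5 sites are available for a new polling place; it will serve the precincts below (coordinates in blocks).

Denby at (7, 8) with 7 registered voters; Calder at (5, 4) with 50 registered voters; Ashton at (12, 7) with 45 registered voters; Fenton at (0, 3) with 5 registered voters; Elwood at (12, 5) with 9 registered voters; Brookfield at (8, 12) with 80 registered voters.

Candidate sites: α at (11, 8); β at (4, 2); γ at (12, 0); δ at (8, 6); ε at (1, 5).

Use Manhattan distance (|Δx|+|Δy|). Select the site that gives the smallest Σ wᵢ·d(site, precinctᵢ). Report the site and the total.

δ, total 1076 blocks

Total weighted distance at each candidate:
  α (11, 8): total = 1294
  β (4, 2): total = 2042
  γ (12, 0): total = 2356
  δ (8, 6): total = 1076
  ε (1, 5): total = 2132
Minimum is at δ with total 1076 blocks.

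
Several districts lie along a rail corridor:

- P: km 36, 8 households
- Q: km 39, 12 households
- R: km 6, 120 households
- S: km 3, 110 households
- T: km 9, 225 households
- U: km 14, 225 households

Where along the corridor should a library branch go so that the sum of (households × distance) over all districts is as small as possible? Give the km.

For a sum of weighted absolute distances on a line, the optimum is the weighted median (not the mean). Total weight W = 700; half-weight = 350.
Sort by position and accumulate weight:
  km 3 (S, w=110) → cum 110
  km 6 (R, w=120) → cum 230
  km 9 (T, w=225) → cum 455  ≥ 350 → median here
  km 14 (U, w=225) → cum 680
  km 36 (P, w=8) → cum 688
  km 39 (Q, w=12) → cum 700
Optimal location: km 9.

x = 9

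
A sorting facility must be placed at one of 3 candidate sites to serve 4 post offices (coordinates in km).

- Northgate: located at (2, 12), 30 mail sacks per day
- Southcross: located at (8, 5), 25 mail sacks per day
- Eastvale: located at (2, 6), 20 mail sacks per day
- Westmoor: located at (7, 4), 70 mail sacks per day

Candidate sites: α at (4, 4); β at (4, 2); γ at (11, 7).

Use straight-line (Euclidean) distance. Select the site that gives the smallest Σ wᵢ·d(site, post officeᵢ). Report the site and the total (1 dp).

α, total 617.0 km

Total weighted distance at each candidate:
  α (4, 4): total = 617.0
  β (4, 2): total = 772.8
  γ (11, 7): total = 930.1
Minimum is at α with total 617.0 km.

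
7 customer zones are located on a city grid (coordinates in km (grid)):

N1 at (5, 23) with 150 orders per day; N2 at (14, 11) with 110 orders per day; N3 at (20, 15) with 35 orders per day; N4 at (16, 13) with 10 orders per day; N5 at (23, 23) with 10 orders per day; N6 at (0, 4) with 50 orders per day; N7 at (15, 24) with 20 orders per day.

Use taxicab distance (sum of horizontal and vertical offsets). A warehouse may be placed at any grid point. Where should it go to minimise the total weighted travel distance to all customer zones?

(5, 15)

Manhattan distance separates: Σwᵢ(|x−xᵢ|+|y−yᵢ|) = Σwᵢ|x−xᵢ| + Σwᵢ|y−yᵢ|, so x and y are optimised independently as 1-D weighted medians.
Total weight W = 385; half = 192.5.
x-coordinate, sorted with cumulative weight:
  x=0 (N6, w=50) cum 50
  x=5 (N1, w=150) cum 200  ← median
  x=14 (N2, w=110) cum 310
  x=15 (N7, w=20) cum 330
  x=16 (N4, w=10) cum 340
  x=20 (N3, w=35) cum 375
  x=23 (N5, w=10) cum 385
⇒ x* = 5
y-coordinate, sorted with cumulative weight:
  y=4 (N6, w=50) cum 50
  y=11 (N2, w=110) cum 160
  y=13 (N4, w=10) cum 170
  y=15 (N3, w=35) cum 205  ← median
  y=23 (N1, w=150) cum 355
  y=23 (N5, w=10) cum 365
  y=24 (N7, w=20) cum 385
⇒ y* = 15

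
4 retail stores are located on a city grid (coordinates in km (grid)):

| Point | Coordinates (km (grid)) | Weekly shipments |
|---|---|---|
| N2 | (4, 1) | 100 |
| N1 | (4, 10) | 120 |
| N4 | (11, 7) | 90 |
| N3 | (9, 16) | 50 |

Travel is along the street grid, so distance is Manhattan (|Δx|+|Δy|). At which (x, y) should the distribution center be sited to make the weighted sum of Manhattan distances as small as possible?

Manhattan distance separates: Σwᵢ(|x−xᵢ|+|y−yᵢ|) = Σwᵢ|x−xᵢ| + Σwᵢ|y−yᵢ|, so x and y are optimised independently as 1-D weighted medians.
Total weight W = 360; half = 180.
x-coordinate, sorted with cumulative weight:
  x=4 (N2, w=100) cum 100
  x=4 (N1, w=120) cum 220  ← median
  x=9 (N3, w=50) cum 270
  x=11 (N4, w=90) cum 360
⇒ x* = 4
y-coordinate, sorted with cumulative weight:
  y=1 (N2, w=100) cum 100
  y=7 (N4, w=90) cum 190  ← median
  y=10 (N1, w=120) cum 310
  y=16 (N3, w=50) cum 360
⇒ y* = 7

(4, 7)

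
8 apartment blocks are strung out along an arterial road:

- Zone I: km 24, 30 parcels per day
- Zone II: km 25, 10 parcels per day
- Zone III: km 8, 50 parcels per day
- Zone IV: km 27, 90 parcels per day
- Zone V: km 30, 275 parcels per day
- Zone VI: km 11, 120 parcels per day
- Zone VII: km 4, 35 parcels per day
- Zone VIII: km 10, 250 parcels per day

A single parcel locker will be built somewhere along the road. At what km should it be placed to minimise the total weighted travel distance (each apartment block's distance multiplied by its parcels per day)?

x = 11

For a sum of weighted absolute distances on a line, the optimum is the weighted median (not the mean). Total weight W = 860; half-weight = 430.
Sort by position and accumulate weight:
  km 4 (Zone VII, w=35) → cum 35
  km 8 (Zone III, w=50) → cum 85
  km 10 (Zone VIII, w=250) → cum 335
  km 11 (Zone VI, w=120) → cum 455  ≥ 430 → median here
  km 24 (Zone I, w=30) → cum 485
  km 25 (Zone II, w=10) → cum 495
  km 27 (Zone IV, w=90) → cum 585
  km 30 (Zone V, w=275) → cum 860
Optimal location: km 11.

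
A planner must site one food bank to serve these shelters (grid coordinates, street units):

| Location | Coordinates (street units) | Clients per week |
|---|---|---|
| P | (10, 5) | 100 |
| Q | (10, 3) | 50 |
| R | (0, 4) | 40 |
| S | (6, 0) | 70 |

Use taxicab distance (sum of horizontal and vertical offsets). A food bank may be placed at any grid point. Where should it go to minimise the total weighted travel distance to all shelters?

Manhattan distance separates: Σwᵢ(|x−xᵢ|+|y−yᵢ|) = Σwᵢ|x−xᵢ| + Σwᵢ|y−yᵢ|, so x and y are optimised independently as 1-D weighted medians.
Total weight W = 260; half = 130.
x-coordinate, sorted with cumulative weight:
  x=0 (R, w=40) cum 40
  x=6 (S, w=70) cum 110
  x=10 (P, w=100) cum 210  ← median
  x=10 (Q, w=50) cum 260
⇒ x* = 10
y-coordinate, sorted with cumulative weight:
  y=0 (S, w=70) cum 70
  y=3 (Q, w=50) cum 120
  y=4 (R, w=40) cum 160  ← median
  y=5 (P, w=100) cum 260
⇒ y* = 4

(10, 4)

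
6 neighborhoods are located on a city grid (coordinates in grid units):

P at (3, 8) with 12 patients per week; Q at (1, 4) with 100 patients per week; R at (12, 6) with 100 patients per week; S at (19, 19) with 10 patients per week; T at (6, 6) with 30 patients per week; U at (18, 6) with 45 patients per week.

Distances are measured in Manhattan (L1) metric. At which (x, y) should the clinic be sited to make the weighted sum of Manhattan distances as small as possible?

(12, 6)

Manhattan distance separates: Σwᵢ(|x−xᵢ|+|y−yᵢ|) = Σwᵢ|x−xᵢ| + Σwᵢ|y−yᵢ|, so x and y are optimised independently as 1-D weighted medians.
Total weight W = 297; half = 148.5.
x-coordinate, sorted with cumulative weight:
  x=1 (Q, w=100) cum 100
  x=3 (P, w=12) cum 112
  x=6 (T, w=30) cum 142
  x=12 (R, w=100) cum 242  ← median
  x=18 (U, w=45) cum 287
  x=19 (S, w=10) cum 297
⇒ x* = 12
y-coordinate, sorted with cumulative weight:
  y=4 (Q, w=100) cum 100
  y=6 (R, w=100) cum 200  ← median
  y=6 (T, w=30) cum 230
  y=6 (U, w=45) cum 275
  y=8 (P, w=12) cum 287
  y=19 (S, w=10) cum 297
⇒ y* = 6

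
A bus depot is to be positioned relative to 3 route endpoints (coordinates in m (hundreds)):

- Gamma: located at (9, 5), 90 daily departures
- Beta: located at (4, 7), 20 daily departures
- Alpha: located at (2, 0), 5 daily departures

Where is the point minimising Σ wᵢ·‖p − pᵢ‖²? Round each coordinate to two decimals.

(7.83, 5.13)

The minimiser of Σwᵢ‖p−pᵢ‖² is the weighted centroid p* = (Σwᵢpᵢ)/(Σwᵢ).
Σwᵢ = 115.
Σwᵢxᵢ = 90·9 + 20·4 + 5·2 = 900.
Σwᵢyᵢ = 90·5 + 20·7 + 5·0 = 590.
x* = 900/115 = 7.83, y* = 590/115 = 5.13.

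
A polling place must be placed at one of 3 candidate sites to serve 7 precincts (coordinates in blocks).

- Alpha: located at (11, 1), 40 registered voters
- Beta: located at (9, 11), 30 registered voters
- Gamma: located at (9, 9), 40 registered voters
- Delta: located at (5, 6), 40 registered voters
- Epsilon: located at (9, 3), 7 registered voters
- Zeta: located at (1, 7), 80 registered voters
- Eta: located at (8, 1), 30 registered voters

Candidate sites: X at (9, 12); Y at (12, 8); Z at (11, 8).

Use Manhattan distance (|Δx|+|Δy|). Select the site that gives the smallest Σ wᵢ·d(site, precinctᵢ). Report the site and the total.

Total weighted distance at each candidate:
  X (9, 12): total = 2533
  Y (12, 8): total = 2366
  Z (11, 8): total = 2099
Minimum is at Z with total 2099 blocks.

Z, total 2099 blocks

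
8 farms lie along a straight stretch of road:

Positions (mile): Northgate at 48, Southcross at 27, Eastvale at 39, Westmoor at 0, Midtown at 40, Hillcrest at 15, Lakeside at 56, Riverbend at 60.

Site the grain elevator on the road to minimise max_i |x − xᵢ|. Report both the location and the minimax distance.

location 30, max distance 30

The 1-center on a line is the midpoint of the two extreme points: leftmost at 0, rightmost at 60.
Optimal location = (0 + 60)/2 = 30; maximum distance = (60 − 0)/2 = 30.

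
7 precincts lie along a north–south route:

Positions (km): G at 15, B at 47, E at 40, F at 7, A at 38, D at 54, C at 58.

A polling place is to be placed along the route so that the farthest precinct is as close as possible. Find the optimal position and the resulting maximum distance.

location 32.5, max distance 25.5

The 1-center on a line is the midpoint of the two extreme points: leftmost at 7, rightmost at 58.
Optimal location = (7 + 58)/2 = 32.5; maximum distance = (58 − 7)/2 = 25.5.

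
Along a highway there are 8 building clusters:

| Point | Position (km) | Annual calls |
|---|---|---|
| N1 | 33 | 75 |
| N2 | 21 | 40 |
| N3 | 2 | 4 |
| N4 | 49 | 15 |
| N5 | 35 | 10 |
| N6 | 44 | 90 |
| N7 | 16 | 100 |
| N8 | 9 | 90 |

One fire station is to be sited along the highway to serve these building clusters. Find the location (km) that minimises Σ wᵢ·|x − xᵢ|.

x = 21

For a sum of weighted absolute distances on a line, the optimum is the weighted median (not the mean). Total weight W = 424; half-weight = 212.
Sort by position and accumulate weight:
  km 2 (N3, w=4) → cum 4
  km 9 (N8, w=90) → cum 94
  km 16 (N7, w=100) → cum 194
  km 21 (N2, w=40) → cum 234  ≥ 212 → median here
  km 33 (N1, w=75) → cum 309
  km 35 (N5, w=10) → cum 319
  km 44 (N6, w=90) → cum 409
  km 49 (N4, w=15) → cum 424
Optimal location: km 21.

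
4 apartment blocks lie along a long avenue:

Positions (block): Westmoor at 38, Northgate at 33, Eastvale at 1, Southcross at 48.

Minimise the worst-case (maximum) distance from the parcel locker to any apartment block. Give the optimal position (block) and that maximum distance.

The 1-center on a line is the midpoint of the two extreme points: leftmost at 1, rightmost at 48.
Optimal location = (1 + 48)/2 = 24.5; maximum distance = (48 − 1)/2 = 23.5.

location 24.5, max distance 23.5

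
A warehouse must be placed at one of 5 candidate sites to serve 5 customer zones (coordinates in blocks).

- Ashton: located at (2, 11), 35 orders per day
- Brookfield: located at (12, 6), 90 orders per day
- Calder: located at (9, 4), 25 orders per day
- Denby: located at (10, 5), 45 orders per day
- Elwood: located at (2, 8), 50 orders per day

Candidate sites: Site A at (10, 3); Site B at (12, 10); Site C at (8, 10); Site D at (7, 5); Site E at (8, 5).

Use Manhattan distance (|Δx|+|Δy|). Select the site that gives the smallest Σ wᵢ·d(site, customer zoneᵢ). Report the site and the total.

Site E, total 1460 blocks

Total weighted distance at each candidate:
  Site A (10, 3): total = 1800
  Site B (12, 10): total = 1885
  Site C (8, 10): total = 1855
  Site D (7, 5): total = 1535
  Site E (8, 5): total = 1460
Minimum is at Site E with total 1460 blocks.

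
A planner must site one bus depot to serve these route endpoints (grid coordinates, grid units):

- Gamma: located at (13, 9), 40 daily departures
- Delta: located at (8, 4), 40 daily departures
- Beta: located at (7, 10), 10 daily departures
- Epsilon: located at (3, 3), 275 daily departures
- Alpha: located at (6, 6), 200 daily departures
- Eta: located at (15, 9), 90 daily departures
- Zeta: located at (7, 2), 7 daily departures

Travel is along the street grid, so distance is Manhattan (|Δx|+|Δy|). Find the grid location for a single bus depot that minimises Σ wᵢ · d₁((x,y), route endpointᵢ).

(6, 6)

Manhattan distance separates: Σwᵢ(|x−xᵢ|+|y−yᵢ|) = Σwᵢ|x−xᵢ| + Σwᵢ|y−yᵢ|, so x and y are optimised independently as 1-D weighted medians.
Total weight W = 662; half = 331.
x-coordinate, sorted with cumulative weight:
  x=3 (Epsilon, w=275) cum 275
  x=6 (Alpha, w=200) cum 475  ← median
  x=7 (Beta, w=10) cum 485
  x=7 (Zeta, w=7) cum 492
  x=8 (Delta, w=40) cum 532
  x=13 (Gamma, w=40) cum 572
  x=15 (Eta, w=90) cum 662
⇒ x* = 6
y-coordinate, sorted with cumulative weight:
  y=2 (Zeta, w=7) cum 7
  y=3 (Epsilon, w=275) cum 282
  y=4 (Delta, w=40) cum 322
  y=6 (Alpha, w=200) cum 522  ← median
  y=9 (Gamma, w=40) cum 562
  y=9 (Eta, w=90) cum 652
  y=10 (Beta, w=10) cum 662
⇒ y* = 6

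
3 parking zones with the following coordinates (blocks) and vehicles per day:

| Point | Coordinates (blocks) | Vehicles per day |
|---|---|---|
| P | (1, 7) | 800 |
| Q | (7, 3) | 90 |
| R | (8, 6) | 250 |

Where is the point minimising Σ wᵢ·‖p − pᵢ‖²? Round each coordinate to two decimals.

(3.01, 6.46)

The minimiser of Σwᵢ‖p−pᵢ‖² is the weighted centroid p* = (Σwᵢpᵢ)/(Σwᵢ).
Σwᵢ = 1140.
Σwᵢxᵢ = 800·1 + 90·7 + 250·8 = 3430.
Σwᵢyᵢ = 800·7 + 90·3 + 250·6 = 7370.
x* = 3430/1140 = 3.01, y* = 7370/1140 = 6.46.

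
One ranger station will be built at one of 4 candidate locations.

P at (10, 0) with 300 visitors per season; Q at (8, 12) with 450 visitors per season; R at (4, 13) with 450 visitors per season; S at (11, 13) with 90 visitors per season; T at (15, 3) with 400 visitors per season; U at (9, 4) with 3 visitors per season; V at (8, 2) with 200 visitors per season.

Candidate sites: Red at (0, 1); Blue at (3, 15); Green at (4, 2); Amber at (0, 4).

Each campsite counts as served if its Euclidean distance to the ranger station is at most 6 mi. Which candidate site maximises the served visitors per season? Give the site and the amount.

Blue, covering 900

Coverage radius r = 6 mi; a point is covered iff (Δx)²+(Δy)² ≤ 6² = 36.
  Red (0, 1): covers {none} → 0
  Blue (3, 15): covers {Q, R} → 900
  Green (4, 2): covers {U, V} → 203
  Amber (0, 4): covers {none} → 0
Maximum coverage at Blue: 900 visitors per season.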